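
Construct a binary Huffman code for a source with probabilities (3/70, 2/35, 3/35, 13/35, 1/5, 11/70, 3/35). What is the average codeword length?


Huffman construction (repeatedly merge the two least-probable nodes; each merge adds 1 bit to every symbol beneath it): 3/70 + 2/35 = 1/10; 3/35 + 3/35 = 6/35; 1/10 + 11/70 = 9/35; 6/35 + 1/5 = 13/35; 9/35 + 13/35 = 22/35; 13/35 + 22/35 = 1. Resulting codeword lengths (in the order the probabilities were given): (4, 4, 3, 2, 2, 3, 3). L_avg = sum(p_i * l_i) = 3/70*4 + 2/35*4 + 3/35*3 + 13/35*2 + 1/5*2 + 11/70*3 + 3/35*3 = 177/70 = 2.5286

2.5286 bits


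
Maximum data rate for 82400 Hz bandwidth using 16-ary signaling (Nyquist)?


Rate = 2 * B * log2(M) = 2 * 82400 * 4.0 = 659200.0

659200.0 bps


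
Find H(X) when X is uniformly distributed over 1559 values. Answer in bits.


H = log2(n) = log2(1559) = 10.6064

10.6064 bits


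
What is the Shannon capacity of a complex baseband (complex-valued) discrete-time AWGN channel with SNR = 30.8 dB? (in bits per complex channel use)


SNR_linear = 10^(30.8/10) = 1202.2644; C = log2(1 + SNR_linear) = log2(1 + 1202.2644) = 10.2327

10.2327 bits/channel use


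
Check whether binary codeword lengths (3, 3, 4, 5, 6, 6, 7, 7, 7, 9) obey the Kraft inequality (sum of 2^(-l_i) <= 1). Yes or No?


Kraft sum = sum(2^(-l_i)) = 0.4004, need <= 1. Result: satisfied (a binary prefix-free code with these lengths exists)

Yes


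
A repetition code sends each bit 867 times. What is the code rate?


Rate = k/n = 1/867

1/867


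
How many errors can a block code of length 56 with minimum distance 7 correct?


Correction capability = floor((d-1)/2) = floor((7-1)/2) = 3

3 errors


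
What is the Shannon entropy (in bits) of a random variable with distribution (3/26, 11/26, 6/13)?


H = -sum(p_i * log2(p_i)). Terms: -(3/26)*log2(3/26) = 0.359478; -(11/26)*log2(11/26) = 0.525042; -(6/13)*log2(6/13) = 0.514836. H = 0.359478 + 0.525042 + 0.514836 = 1.3994

1.3994 bits


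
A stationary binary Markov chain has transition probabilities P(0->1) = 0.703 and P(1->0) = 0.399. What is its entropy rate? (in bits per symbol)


Stationary distribution: pi_0 = p10/(p01+p10) = 0.3621, pi_1 = 0.6379. Entropy rate H' = pi_0*H(p01) + pi_1*H(p10) = 0.3621*0.8776 + 0.6379*0.9704 = 0.9368

0.9368 bits/symbol


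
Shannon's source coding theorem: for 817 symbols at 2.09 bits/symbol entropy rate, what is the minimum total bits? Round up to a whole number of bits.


Minimum bits >= n * H = 817 * 2.09 = 1707.53, rounded up to a whole number of bits = 1708

1708 bits


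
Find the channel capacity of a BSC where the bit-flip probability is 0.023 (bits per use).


H(p) = -p*log2(p) - (1-p)*log2(1-p) = -0.023*log2(0.023) - 0.977*log2(0.977) = 0.125171 + 0.032797 = 0.158. C = 1 - H(p) = 1 - 0.158 = 0.842

0.842 bits


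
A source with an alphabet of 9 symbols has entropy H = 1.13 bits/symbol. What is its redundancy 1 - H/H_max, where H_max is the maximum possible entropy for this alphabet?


H_max = log2(K) = log2(9) = 3.1699 bits/symbol. Redundancy = 1 - H/H_max = 1 - 1.13/3.1699 = 1 - 0.3565 = 0.6435

0.6435


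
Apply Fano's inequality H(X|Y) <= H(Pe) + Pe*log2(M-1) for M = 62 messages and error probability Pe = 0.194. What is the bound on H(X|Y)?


H(Pe) = -Pe*log2(Pe) - (1-Pe)*log2(1-Pe) = -0.194*log2(0.194) - 0.806*log2(0.806) = 0.458979 + 0.250785 = 0.7098. Pe*log2(M-1) = 0.194*log2(61) = 1.150563. Bound = H(Pe) + Pe*log2(M-1) = 0.458979 + 0.250785 + 1.150563 = 1.8603

1.8603 bits


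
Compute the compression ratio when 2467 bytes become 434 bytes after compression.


Ratio = original / compressed = 2467 / 434 = 5.6843

5.6843


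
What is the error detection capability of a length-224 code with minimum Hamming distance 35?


Detection capability = d_min - 1 = 35 - 1 = 34

34 errors


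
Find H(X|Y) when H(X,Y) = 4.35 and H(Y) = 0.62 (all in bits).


H(X|Y) = H(X,Y) - H(Y) = 4.35 - 0.62 = 3.73

3.73 bits


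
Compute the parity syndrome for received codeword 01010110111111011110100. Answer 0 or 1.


Syndrome = XOR of all bits = 0 XOR 1 XOR 0 XOR 1 XOR 0 XOR 1 XOR 1 XOR 0 XOR 1 XOR 1 XOR 1 XOR 1 XOR 1 XOR 1 XOR 0 XOR 1 XOR 1 XOR 1 XOR 1 XOR 0 XOR 1 XOR 0 XOR 0 = 1

1


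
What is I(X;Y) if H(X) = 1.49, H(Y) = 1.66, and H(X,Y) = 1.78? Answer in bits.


I(X;Y) = H(X) + H(Y) - H(X,Y) = 1.49 + 1.66 - 1.78 = 1.37

1.37 bits


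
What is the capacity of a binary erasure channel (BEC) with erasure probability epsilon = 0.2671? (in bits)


C = 1 - epsilon = 1 - 0.2671 = 0.7329

0.7329 bits


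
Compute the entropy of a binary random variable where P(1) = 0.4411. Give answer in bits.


H = -p*log2(p) - (1-p)*log2(1-p). -0.4411*log2(0.4411) = 0.520861; -0.5589*log2(0.5589) = 0.469106. H = 0.520861 + 0.469106 = 0.99

0.99 bits


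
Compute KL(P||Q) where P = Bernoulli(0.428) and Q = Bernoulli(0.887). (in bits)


KL = p*log2(p/q) + (1-p)*log2((1-p)/(1-q)) = 0.428*log2(0.428/0.887) + 0.572*log2(0.572/0.113) = 0.8883

0.8883 bits


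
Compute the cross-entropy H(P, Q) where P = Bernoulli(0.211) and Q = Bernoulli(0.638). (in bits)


H(P,Q) = -p*log2(q) - (1-p)*log2(1-q). -0.211*log2(0.638) = 0.136806; -0.789*log2(0.362) = 1.156625. H(P,Q) = 0.136806 + 1.156625 = 1.2934

1.2934 bits


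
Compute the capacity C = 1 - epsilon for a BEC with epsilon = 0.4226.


C = 1 - epsilon = 1 - 0.4226 = 0.5774

0.5774 bits


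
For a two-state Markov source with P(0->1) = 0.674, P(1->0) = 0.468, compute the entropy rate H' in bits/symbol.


Stationary distribution: pi_0 = p10/(p01+p10) = 0.4098, pi_1 = 0.5902. Entropy rate H' = pi_0*H(p01) + pi_1*H(p10) = 0.4098*0.9108 + 0.5902*0.997 = 0.9617

0.9617 bits/symbol


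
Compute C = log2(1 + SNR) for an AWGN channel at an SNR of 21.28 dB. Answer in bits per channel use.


SNR_linear = 10^(21.28/10) = 134.2765; C = log2(1 + SNR_linear) = log2(1 + 134.2765) = 7.0798

7.0798 bits/channel use


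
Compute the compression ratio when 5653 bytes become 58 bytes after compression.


Ratio = original / compressed = 5653 / 58 = 97.4655

97.4655


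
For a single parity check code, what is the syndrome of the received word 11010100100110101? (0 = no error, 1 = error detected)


Syndrome = XOR of all bits = 1 XOR 1 XOR 0 XOR 1 XOR 0 XOR 1 XOR 0 XOR 0 XOR 1 XOR 0 XOR 0 XOR 1 XOR 1 XOR 0 XOR 1 XOR 0 XOR 1 = 1

1


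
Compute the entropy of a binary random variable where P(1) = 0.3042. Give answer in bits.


H = -p*log2(p) - (1-p)*log2(1-p). -0.3042*log2(0.3042) = 0.522283; -0.6958*log2(0.6958) = 0.364081. H = 0.522283 + 0.364081 = 0.8864

0.8864 bits


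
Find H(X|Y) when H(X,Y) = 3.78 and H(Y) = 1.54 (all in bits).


H(X|Y) = H(X,Y) - H(Y) = 3.78 - 1.54 = 2.24

2.24 bits


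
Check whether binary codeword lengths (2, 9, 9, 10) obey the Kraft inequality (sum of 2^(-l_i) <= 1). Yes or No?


Kraft sum = sum(2^(-l_i)) = 0.2549, need <= 1. Result: satisfied (a binary prefix-free code with these lengths exists)

Yes


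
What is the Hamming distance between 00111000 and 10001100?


Count differing positions: ^ . ^ ^ . ^ . . = 4 differences

4


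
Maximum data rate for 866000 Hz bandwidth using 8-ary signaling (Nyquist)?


Rate = 2 * B * log2(M) = 2 * 866000 * 3.0 = 5196000.0

5196000.0 bps


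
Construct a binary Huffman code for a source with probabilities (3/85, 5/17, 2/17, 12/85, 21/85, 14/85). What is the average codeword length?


Huffman construction (repeatedly merge the two least-probable nodes; each merge adds 1 bit to every symbol beneath it): 3/85 + 2/17 = 13/85; 12/85 + 13/85 = 5/17; 14/85 + 21/85 = 7/17; 5/17 + 5/17 = 10/17; 7/17 + 10/17 = 1. Resulting codeword lengths (in the order the probabilities were given): (4, 2, 4, 3, 2, 2). L_avg = sum(p_i * l_i) = 3/85*4 + 5/17*2 + 2/17*4 + 12/85*3 + 21/85*2 + 14/85*2 = 208/85 = 2.4471

2.4471 bits


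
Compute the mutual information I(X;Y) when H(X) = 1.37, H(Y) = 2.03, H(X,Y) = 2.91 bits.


I(X;Y) = H(X) + H(Y) - H(X,Y) = 1.37 + 2.03 - 2.91 = 0.49

0.49 bits


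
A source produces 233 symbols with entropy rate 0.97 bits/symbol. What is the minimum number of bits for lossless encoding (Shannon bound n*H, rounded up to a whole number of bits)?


Minimum bits >= n * H = 233 * 0.97 = 226.01, rounded up to a whole number of bits = 227

227 bits


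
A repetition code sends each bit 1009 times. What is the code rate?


Rate = k/n = 1/1009

1/1009


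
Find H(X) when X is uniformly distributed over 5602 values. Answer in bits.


H = log2(n) = log2(5602) = 12.4517

12.4517 bits


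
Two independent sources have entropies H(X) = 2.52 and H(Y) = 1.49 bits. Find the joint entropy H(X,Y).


For independent variables, H(X,Y) = H(X) + H(Y) = 2.52 + 1.49 = 4.01

4.01 bits


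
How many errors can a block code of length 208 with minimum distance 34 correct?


Correction capability = floor((d-1)/2) = floor((34-1)/2) = 16

16 errors


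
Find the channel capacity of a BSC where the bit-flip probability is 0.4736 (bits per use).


H(p) = -p*log2(p) - (1-p)*log2(1-p) = -0.4736*log2(0.4736) - 0.5264*log2(0.5264) = 0.510663 + 0.487325 = 0.998. C = 1 - H(p) = 1 - 0.998 = 0.002

0.002 bits


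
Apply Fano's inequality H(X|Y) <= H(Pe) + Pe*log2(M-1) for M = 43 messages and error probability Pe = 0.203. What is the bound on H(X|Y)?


H(Pe) = -Pe*log2(Pe) - (1-Pe)*log2(1-Pe) = -0.203*log2(0.203) - 0.797*log2(0.797) = 0.466991 + 0.260897 = 0.7279. Pe*log2(M-1) = 0.203*log2(42) = 1.094640. Bound = H(Pe) + Pe*log2(M-1) = 0.466991 + 0.260897 + 1.094640 = 1.8225

1.8225 bits


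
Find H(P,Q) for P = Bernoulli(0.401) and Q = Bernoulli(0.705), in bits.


H(P,Q) = -p*log2(q) - (1-p)*log2(1-q). -0.401*log2(0.705) = 0.202226; -0.599*log2(0.295) = 1.054967. H(P,Q) = 0.202226 + 1.054967 = 1.2572

1.2572 bits


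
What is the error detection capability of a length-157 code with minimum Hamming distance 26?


Detection capability = d_min - 1 = 26 - 1 = 25

25 errors


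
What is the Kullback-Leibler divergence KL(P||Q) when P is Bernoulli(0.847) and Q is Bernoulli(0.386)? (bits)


KL = p*log2(p/q) + (1-p)*log2((1-p)/(1-q)) = 0.847*log2(0.847/0.386) + 0.153*log2(0.153/0.614) = 0.6536

0.6536 bits


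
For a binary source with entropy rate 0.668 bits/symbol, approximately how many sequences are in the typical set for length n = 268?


log2|A_typical| = nH = 268 * 0.668 = 179.024, so |A_typical| ~ 2^179.024 = 7.791e+53

7.791e+53


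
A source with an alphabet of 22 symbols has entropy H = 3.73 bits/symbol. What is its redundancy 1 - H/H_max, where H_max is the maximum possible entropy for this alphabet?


H_max = log2(K) = log2(22) = 4.4594 bits/symbol. Redundancy = 1 - H/H_max = 1 - 3.73/4.4594 = 1 - 0.8364 = 0.1636

0.1636


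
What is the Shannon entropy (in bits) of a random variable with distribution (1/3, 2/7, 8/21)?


H = -sum(p_i * log2(p_i)). Terms: -(1/3)*log2(1/3) = 0.528321; -(2/7)*log2(2/7) = 0.516387; -(8/21)*log2(8/21) = 0.530407. H = 0.528321 + 0.516387 + 0.530407 = 1.5751

1.5751 bits


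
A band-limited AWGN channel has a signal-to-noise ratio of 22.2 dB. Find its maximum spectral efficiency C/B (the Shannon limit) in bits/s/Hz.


SNR_linear = 10^(22.2/10) = 165.9587; C/B = log2(1 + SNR_linear) = log2(1 + 165.9587) = 7.3833

7.3833 bits/s/Hz


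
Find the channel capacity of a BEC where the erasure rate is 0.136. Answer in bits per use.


C = 1 - epsilon = 1 - 0.136 = 0.864

0.864 bits


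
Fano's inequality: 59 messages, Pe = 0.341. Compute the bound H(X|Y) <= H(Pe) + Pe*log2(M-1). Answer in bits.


H(Pe) = -Pe*log2(Pe) - (1-Pe)*log2(1-Pe) = -0.341*log2(0.341) - 0.659*log2(0.659) = 0.529285 + 0.396487 = 0.9258. Pe*log2(M-1) = 0.341*log2(58) = 1.997572. Bound = H(Pe) + Pe*log2(M-1) = 0.529285 + 0.396487 + 1.997572 = 2.9233

2.9233 bits


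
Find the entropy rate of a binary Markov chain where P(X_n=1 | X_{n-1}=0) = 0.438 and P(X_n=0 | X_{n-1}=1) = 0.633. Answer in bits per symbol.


Stationary distribution: pi_0 = p10/(p01+p10) = 0.591, pi_1 = 0.409. Entropy rate H' = pi_0*H(p01) + pi_1*H(p10) = 0.591*0.9889 + 0.409*0.9483 = 0.9723

0.9723 bits/symbol


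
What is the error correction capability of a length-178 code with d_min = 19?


Correction capability = floor((d-1)/2) = floor((19-1)/2) = 9

9 errors


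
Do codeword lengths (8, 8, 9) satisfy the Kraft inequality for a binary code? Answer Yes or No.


Kraft sum = sum(2^(-l_i)) = 0.0098, need <= 1. Result: satisfied (a binary prefix-free code with these lengths exists)

Yes


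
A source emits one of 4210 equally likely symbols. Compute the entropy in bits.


H = log2(n) = log2(4210) = 12.0396

12.0396 bits


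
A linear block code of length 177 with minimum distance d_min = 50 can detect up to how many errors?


Detection capability = d_min - 1 = 50 - 1 = 49

49 errors


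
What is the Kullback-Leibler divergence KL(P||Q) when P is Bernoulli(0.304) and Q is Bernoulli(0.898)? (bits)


KL = p*log2(p/q) + (1-p)*log2((1-p)/(1-q)) = 0.304*log2(0.304/0.898) + 0.696*log2(0.696/0.102) = 1.4532

1.4532 bits


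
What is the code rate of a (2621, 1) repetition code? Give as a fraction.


Rate = k/n = 1/2621

1/2621


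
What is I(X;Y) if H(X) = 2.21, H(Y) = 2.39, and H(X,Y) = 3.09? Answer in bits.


I(X;Y) = H(X) + H(Y) - H(X,Y) = 2.21 + 2.39 - 3.09 = 1.51

1.51 bits


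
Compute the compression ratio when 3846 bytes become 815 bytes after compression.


Ratio = original / compressed = 3846 / 815 = 4.719

4.719


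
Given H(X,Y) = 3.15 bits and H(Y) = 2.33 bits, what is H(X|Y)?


H(X|Y) = H(X,Y) - H(Y) = 3.15 - 2.33 = 0.82

0.82 bits


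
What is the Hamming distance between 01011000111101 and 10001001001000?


Count differing positions: ^ ^ . ^ . . . ^ ^ ^ . ^ . ^ = 8 differences

8


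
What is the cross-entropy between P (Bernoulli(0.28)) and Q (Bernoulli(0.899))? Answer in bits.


H(P,Q) = -p*log2(q) - (1-p)*log2(1-q). -0.28*log2(0.899) = 0.043010; -0.72*log2(0.101) = 2.381452. H(P,Q) = 0.043010 + 2.381452 = 2.4245

2.4245 bits


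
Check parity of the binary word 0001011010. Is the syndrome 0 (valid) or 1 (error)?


Syndrome = XOR of all bits = 0 XOR 0 XOR 0 XOR 1 XOR 0 XOR 1 XOR 1 XOR 0 XOR 1 XOR 0 = 0

0


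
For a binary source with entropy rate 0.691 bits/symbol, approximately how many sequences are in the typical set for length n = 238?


log2|A_typical| = nH = 238 * 0.691 = 164.458, so |A_typical| ~ 2^164.458 = 3.212e+49

3.212e+49


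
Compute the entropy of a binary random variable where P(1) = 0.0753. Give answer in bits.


H = -p*log2(p) - (1-p)*log2(1-p). -0.0753*log2(0.0753) = 0.280960; -0.9247*log2(0.9247) = 0.104438. H = 0.280960 + 0.104438 = 0.3854

0.3854 bits


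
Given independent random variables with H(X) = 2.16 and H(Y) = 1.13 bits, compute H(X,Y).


For independent variables, H(X,Y) = H(X) + H(Y) = 2.16 + 1.13 = 3.29

3.29 bits


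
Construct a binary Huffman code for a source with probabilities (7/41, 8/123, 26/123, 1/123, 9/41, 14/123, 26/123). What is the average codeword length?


Huffman construction (repeatedly merge the two least-probable nodes; each merge adds 1 bit to every symbol beneath it): 1/123 + 8/123 = 3/41; 3/41 + 14/123 = 23/123; 7/41 + 23/123 = 44/123; 26/123 + 26/123 = 52/123; 9/41 + 44/123 = 71/123; 52/123 + 71/123 = 1. Resulting codeword lengths (in the order the probabilities were given): (3, 5, 2, 5, 2, 4, 2). L_avg = sum(p_i * l_i) = 7/41*3 + 8/123*5 + 26/123*2 + 1/123*5 + 9/41*2 + 14/123*4 + 26/123*2 = 322/123 = 2.6179

2.6179 bits


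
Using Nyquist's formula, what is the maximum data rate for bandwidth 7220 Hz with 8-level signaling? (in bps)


Rate = 2 * B * log2(M) = 2 * 7220 * 3.0 = 43320.0

43320.0 bps


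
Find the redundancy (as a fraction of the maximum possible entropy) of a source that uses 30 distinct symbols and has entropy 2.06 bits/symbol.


H_max = log2(K) = log2(30) = 4.9069 bits/symbol. Redundancy = 1 - H/H_max = 1 - 2.06/4.9069 = 1 - 0.4198 = 0.5802

0.5802


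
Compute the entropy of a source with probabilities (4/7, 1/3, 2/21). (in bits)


H = -sum(p_i * log2(p_i)). Terms: -(4/7)*log2(4/7) = 0.461346; -(1/3)*log2(1/3) = 0.528321; -(2/21)*log2(2/21) = 0.323078. H = 0.461346 + 0.528321 + 0.323078 = 1.3127

1.3127 bits


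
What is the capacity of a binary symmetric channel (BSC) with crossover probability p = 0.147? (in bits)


H(p) = -p*log2(p) - (1-p)*log2(1-p) = -0.147*log2(0.147) - 0.853*log2(0.853) = 0.406618 + 0.195663 = 0.6023. C = 1 - H(p) = 1 - 0.6023 = 0.3977

0.3977 bits


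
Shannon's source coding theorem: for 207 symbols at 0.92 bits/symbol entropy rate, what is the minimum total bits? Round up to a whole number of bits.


Minimum bits >= n * H = 207 * 0.92 = 190.44, rounded up to a whole number of bits = 191

191 bits


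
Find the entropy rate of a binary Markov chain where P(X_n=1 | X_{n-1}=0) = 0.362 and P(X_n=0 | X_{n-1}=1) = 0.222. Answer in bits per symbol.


Stationary distribution: pi_0 = p10/(p01+p10) = 0.3801, pi_1 = 0.6199. Entropy rate H' = pi_0*H(p01) + pi_1*H(p10) = 0.3801*0.9443 + 0.6199*0.7638 = 0.8324

0.8324 bits/symbol


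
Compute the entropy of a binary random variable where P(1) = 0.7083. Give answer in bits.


H = -p*log2(p) - (1-p)*log2(1-p). -0.7083*log2(0.7083) = 0.352427; -0.2917*log2(0.2917) = 0.518480. H = 0.352427 + 0.518480 = 0.8709

0.8709 bits


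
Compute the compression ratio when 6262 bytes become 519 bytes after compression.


Ratio = original / compressed = 6262 / 519 = 12.0655

12.0655


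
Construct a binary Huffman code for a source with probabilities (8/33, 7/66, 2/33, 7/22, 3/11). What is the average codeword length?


Huffman construction (repeatedly merge the two least-probable nodes; each merge adds 1 bit to every symbol beneath it): 2/33 + 7/66 = 1/6; 1/6 + 8/33 = 9/22; 3/11 + 7/22 = 13/22; 9/22 + 13/22 = 1. Resulting codeword lengths (in the order the probabilities were given): (2, 3, 3, 2, 2). L_avg = sum(p_i * l_i) = 8/33*2 + 7/66*3 + 2/33*3 + 7/22*2 + 3/11*2 = 13/6 = 2.1667

2.1667 bits


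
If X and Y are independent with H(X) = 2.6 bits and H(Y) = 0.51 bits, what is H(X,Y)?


For independent variables, H(X,Y) = H(X) + H(Y) = 2.6 + 0.51 = 3.11

3.11 bits


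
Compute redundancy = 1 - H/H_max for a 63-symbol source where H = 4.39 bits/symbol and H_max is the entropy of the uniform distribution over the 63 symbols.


H_max = log2(K) = log2(63) = 5.9773 bits/symbol. Redundancy = 1 - H/H_max = 1 - 4.39/5.9773 = 1 - 0.7344 = 0.2656

0.2656


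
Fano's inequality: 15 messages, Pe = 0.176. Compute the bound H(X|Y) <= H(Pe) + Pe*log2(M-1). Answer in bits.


H(Pe) = -Pe*log2(Pe) - (1-Pe)*log2(1-Pe) = -0.176*log2(0.176) - 0.824*log2(0.824) = 0.441118 + 0.230130 = 0.6712. Pe*log2(M-1) = 0.176*log2(14) = 0.670094. Bound = H(Pe) + Pe*log2(M-1) = 0.441118 + 0.230130 + 0.670094 = 1.3413

1.3413 bits


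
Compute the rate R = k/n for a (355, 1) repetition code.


Rate = k/n = 1/355

1/355


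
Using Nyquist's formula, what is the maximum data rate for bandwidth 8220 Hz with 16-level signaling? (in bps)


Rate = 2 * B * log2(M) = 2 * 8220 * 4.0 = 65760.0

65760.0 bps


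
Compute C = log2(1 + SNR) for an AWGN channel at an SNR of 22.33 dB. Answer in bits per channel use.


SNR_linear = 10^(22.33/10) = 171.0015; C = log2(1 + SNR_linear) = log2(1 + 171.0015) = 7.4263

7.4263 bits/channel use


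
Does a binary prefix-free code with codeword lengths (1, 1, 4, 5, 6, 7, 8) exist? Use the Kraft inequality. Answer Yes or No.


Kraft sum = sum(2^(-l_i)) = 1.1211, need <= 1. Result: violated (a binary prefix-free code with these lengths cannot exist)

No


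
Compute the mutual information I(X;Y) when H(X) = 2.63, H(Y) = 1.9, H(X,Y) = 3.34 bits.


I(X;Y) = H(X) + H(Y) - H(X,Y) = 2.63 + 1.9 - 3.34 = 1.19

1.19 bits


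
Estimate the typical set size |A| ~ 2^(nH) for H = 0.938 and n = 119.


log2|A_typical| = nH = 119 * 0.938 = 111.622, so |A_typical| ~ 2^111.622 = 3.995e+33

3.995e+33


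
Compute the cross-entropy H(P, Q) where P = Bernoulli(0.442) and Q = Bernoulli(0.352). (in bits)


H(P,Q) = -p*log2(q) - (1-p)*log2(1-q). -0.442*log2(0.352) = 0.665808; -0.558*log2(0.648) = 0.349271. H(P,Q) = 0.665808 + 0.349271 = 1.0151

1.0151 bits


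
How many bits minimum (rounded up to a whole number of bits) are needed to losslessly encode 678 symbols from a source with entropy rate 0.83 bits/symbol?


Minimum bits >= n * H = 678 * 0.83 = 562.74, rounded up to a whole number of bits = 563

563 bits


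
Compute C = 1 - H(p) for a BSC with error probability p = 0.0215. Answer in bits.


H(p) = -p*log2(p) - (1-p)*log2(1-p) = -0.0215*log2(0.0215) - 0.9785*log2(0.9785) = 0.119100 + 0.030682 = 0.1498. C = 1 - H(p) = 1 - 0.1498 = 0.8502

0.8502 bits


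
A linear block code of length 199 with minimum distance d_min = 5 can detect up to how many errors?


Detection capability = d_min - 1 = 5 - 1 = 4

4 errors


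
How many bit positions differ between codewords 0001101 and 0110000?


Count differing positions: . ^ ^ ^ ^ . ^ = 5 differences

5


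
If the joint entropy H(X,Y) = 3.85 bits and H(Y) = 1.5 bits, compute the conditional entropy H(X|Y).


H(X|Y) = H(X,Y) - H(Y) = 3.85 - 1.5 = 2.35

2.35 bits


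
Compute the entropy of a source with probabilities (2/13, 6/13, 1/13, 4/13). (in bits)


H = -sum(p_i * log2(p_i)). Terms: -(2/13)*log2(2/13) = 0.415452; -(6/13)*log2(6/13) = 0.514836; -(1/13)*log2(1/13) = 0.284649; -(4/13)*log2(4/13) = 0.523212. H = 0.415452 + 0.514836 + 0.284649 + 0.523212 = 1.7381

1.7381 bits


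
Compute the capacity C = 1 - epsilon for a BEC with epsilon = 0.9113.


C = 1 - epsilon = 1 - 0.9113 = 0.0887

0.0887 bits


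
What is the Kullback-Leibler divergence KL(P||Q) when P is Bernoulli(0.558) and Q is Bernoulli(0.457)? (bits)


KL = p*log2(p/q) + (1-p)*log2((1-p)/(1-q)) = 0.558*log2(0.558/0.457) + 0.442*log2(0.442/0.543) = 0.0295

0.0295 bits


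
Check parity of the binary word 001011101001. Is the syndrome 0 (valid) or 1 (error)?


Syndrome = XOR of all bits = 0 XOR 0 XOR 1 XOR 0 XOR 1 XOR 1 XOR 1 XOR 0 XOR 1 XOR 0 XOR 0 XOR 1 = 0

0


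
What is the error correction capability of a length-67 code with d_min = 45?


Correction capability = floor((d-1)/2) = floor((45-1)/2) = 22

22 errors


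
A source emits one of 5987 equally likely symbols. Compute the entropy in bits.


H = log2(n) = log2(5987) = 12.5476

12.5476 bits


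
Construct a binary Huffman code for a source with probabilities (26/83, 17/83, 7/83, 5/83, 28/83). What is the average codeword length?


Huffman construction (repeatedly merge the two least-probable nodes; each merge adds 1 bit to every symbol beneath it): 5/83 + 7/83 = 12/83; 12/83 + 17/83 = 29/83; 26/83 + 28/83 = 54/83; 29/83 + 54/83 = 1. Resulting codeword lengths (in the order the probabilities were given): (2, 2, 3, 3, 2). L_avg = sum(p_i * l_i) = 26/83*2 + 17/83*2 + 7/83*3 + 5/83*3 + 28/83*2 = 178/83 = 2.1446

2.1446 bits


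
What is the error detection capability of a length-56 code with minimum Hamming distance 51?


Detection capability = d_min - 1 = 51 - 1 = 50

50 errors


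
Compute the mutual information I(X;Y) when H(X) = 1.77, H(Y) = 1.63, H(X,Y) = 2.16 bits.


I(X;Y) = H(X) + H(Y) - H(X,Y) = 1.77 + 1.63 - 2.16 = 1.24

1.24 bits


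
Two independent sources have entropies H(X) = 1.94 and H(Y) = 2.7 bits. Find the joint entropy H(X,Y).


For independent variables, H(X,Y) = H(X) + H(Y) = 1.94 + 2.7 = 4.64

4.64 bits


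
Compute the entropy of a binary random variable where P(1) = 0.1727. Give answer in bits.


H = -p*log2(p) - (1-p)*log2(1-p). -0.1727*log2(0.1727) = 0.437563; -0.8273*log2(0.8273) = 0.226281. H = 0.437563 + 0.226281 = 0.6638

0.6638 bits


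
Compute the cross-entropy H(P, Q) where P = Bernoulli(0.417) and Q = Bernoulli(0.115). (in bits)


H(P,Q) = -p*log2(q) - (1-p)*log2(1-q). -0.417*log2(0.115) = 1.301163; -0.583*log2(0.885) = 0.102754. H(P,Q) = 1.301163 + 0.102754 = 1.4039

1.4039 bits


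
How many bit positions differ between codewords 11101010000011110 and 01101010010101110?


Count differing positions: ^ . . . . . . . . ^ . ^ ^ . . . . = 4 differences

4


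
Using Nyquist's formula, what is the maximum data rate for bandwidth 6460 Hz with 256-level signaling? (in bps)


Rate = 2 * B * log2(M) = 2 * 6460 * 8.0 = 103360.0

103360.0 bps


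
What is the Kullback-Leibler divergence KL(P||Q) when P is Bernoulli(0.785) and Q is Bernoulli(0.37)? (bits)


KL = p*log2(p/q) + (1-p)*log2((1-p)/(1-q)) = 0.785*log2(0.785/0.37) + 0.215*log2(0.215/0.63) = 0.5184

0.5184 bits


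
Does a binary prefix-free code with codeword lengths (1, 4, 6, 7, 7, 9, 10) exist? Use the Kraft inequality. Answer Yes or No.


Kraft sum = sum(2^(-l_i)) = 0.5967, need <= 1. Result: satisfied (a binary prefix-free code with these lengths exists)

Yes


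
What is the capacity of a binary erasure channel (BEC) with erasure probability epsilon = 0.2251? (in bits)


C = 1 - epsilon = 1 - 0.2251 = 0.7749

0.7749 bits


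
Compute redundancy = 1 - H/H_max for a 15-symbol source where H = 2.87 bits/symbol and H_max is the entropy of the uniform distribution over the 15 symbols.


H_max = log2(K) = log2(15) = 3.9069 bits/symbol. Redundancy = 1 - H/H_max = 1 - 2.87/3.9069 = 1 - 0.7346 = 0.2654

0.2654


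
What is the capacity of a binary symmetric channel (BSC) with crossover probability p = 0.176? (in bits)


H(p) = -p*log2(p) - (1-p)*log2(1-p) = -0.176*log2(0.176) - 0.824*log2(0.824) = 0.441118 + 0.230130 = 0.6712. C = 1 - H(p) = 1 - 0.6712 = 0.3288

0.3288 bits


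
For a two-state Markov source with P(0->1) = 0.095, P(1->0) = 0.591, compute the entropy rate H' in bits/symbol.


Stationary distribution: pi_0 = p10/(p01+p10) = 0.8615, pi_1 = 0.1385. Entropy rate H' = pi_0*H(p01) + pi_1*H(p10) = 0.8615*0.4529 + 0.1385*0.976 = 0.5254

0.5254 bits/symbol


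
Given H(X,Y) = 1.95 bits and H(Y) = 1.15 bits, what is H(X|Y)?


H(X|Y) = H(X,Y) - H(Y) = 1.95 - 1.15 = 0.8

0.8 bits


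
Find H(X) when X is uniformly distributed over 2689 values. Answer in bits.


H = log2(n) = log2(2689) = 11.3929

11.3929 bits


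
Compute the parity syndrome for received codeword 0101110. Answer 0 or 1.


Syndrome = XOR of all bits = 0 XOR 1 XOR 0 XOR 1 XOR 1 XOR 1 XOR 0 = 0

0


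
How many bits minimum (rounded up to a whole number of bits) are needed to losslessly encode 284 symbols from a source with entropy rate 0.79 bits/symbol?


Minimum bits >= n * H = 284 * 0.79 = 224.36, rounded up to a whole number of bits = 225

225 bits


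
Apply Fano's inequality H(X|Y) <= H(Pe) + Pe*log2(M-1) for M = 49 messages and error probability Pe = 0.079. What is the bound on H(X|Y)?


H(Pe) = -Pe*log2(Pe) - (1-Pe)*log2(1-Pe) = -0.079*log2(0.079) - 0.921*log2(0.921) = 0.289298 + 0.109348 = 0.3986. Pe*log2(M-1) = 0.079*log2(48) = 0.441212. Bound = H(Pe) + Pe*log2(M-1) = 0.289298 + 0.109348 + 0.441212 = 0.8399

0.8399 bits


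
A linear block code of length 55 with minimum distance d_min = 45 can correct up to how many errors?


Correction capability = floor((d-1)/2) = floor((45-1)/2) = 22

22 errors


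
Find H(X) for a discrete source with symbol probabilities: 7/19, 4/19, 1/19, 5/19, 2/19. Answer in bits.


H = -sum(p_i * log2(p_i)). Terms: -(7/19)*log2(7/19) = 0.530737; -(4/19)*log2(4/19) = 0.473248; -(1/19)*log2(1/19) = 0.223575; -(5/19)*log2(5/19) = 0.506842; -(2/19)*log2(2/19) = 0.341887. H = 0.530737 + 0.473248 + 0.223575 + 0.506842 + 0.341887 = 2.0763

2.0763 bits


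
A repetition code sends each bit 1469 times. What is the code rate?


Rate = k/n = 1/1469

1/1469


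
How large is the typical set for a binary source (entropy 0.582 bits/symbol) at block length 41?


log2|A_typical| = nH = 41 * 0.582 = 23.862, so |A_typical| ~ 2^23.862 = 1.525e+07

1.525e+07


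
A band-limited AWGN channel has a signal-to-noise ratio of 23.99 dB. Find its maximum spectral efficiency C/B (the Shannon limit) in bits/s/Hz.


SNR_linear = 10^(23.99/10) = 250.6109; C/B = log2(1 + SNR_linear) = log2(1 + 250.6109) = 7.9751

7.9751 bits/s/Hz


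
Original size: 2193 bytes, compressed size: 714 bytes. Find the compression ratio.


Ratio = original / compressed = 2193 / 714 = 3.0714

3.0714


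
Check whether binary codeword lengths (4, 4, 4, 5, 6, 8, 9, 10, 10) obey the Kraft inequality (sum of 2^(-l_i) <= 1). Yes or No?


Kraft sum = sum(2^(-l_i)) = 0.2422, need <= 1. Result: satisfied (a binary prefix-free code with these lengths exists)

Yes


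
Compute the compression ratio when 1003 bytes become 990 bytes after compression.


Ratio = original / compressed = 1003 / 990 = 1.0131

1.0131


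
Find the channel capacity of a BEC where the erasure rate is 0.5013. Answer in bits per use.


C = 1 - epsilon = 1 - 0.5013 = 0.4987

0.4987 bits


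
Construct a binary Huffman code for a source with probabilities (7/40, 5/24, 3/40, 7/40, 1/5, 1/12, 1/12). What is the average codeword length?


Huffman construction (repeatedly merge the two least-probable nodes; each merge adds 1 bit to every symbol beneath it): 3/40 + 1/12 = 19/120; 1/12 + 19/120 = 29/120; 7/40 + 7/40 = 7/20; 1/5 + 5/24 = 49/120; 29/120 + 7/20 = 71/120; 49/120 + 71/120 = 1. Resulting codeword lengths (in the order the probabilities were given): (3, 2, 4, 3, 2, 4, 3). L_avg = sum(p_i * l_i) = 7/40*3 + 5/24*2 + 3/40*4 + 7/40*3 + 1/5*2 + 1/12*4 + 1/12*3 = 11/4 = 2.75

2.75 bits


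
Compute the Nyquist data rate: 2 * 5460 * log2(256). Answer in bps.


Rate = 2 * B * log2(M) = 2 * 5460 * 8.0 = 87360.0

87360.0 bps


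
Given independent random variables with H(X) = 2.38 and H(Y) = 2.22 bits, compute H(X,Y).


For independent variables, H(X,Y) = H(X) + H(Y) = 2.38 + 2.22 = 4.6

4.6 bits


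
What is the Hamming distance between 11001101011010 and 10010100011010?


Count differing positions: . ^ . ^ ^ . . ^ . . . . . . = 4 differences

4


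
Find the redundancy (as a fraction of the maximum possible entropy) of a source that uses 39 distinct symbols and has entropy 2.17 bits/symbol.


H_max = log2(K) = log2(39) = 5.2854 bits/symbol. Redundancy = 1 - H/H_max = 1 - 2.17/5.2854 = 1 - 0.4106 = 0.5894

0.5894


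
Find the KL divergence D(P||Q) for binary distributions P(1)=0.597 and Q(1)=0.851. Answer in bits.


KL = p*log2(p/q) + (1-p)*log2((1-p)/(1-q)) = 0.597*log2(0.597/0.851) + 0.403*log2(0.403/0.149) = 0.2732

0.2732 bits


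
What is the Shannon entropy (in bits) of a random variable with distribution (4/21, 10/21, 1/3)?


H = -sum(p_i * log2(p_i)). Terms: -(4/21)*log2(4/21) = 0.455680; -(10/21)*log2(10/21) = 0.509709; -(1/3)*log2(1/3) = 0.528321. H = 0.455680 + 0.509709 + 0.528321 = 1.4937

1.4937 bits


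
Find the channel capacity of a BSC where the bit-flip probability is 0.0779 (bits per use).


H(p) = -p*log2(p) - (1-p)*log2(1-p) = -0.0779*log2(0.0779) - 0.9221*log2(0.9221) = 0.286846 + 0.107890 = 0.3947. C = 1 - H(p) = 1 - 0.3947 = 0.6053

0.6053 bits


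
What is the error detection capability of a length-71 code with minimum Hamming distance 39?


Detection capability = d_min - 1 = 39 - 1 = 38

38 errors


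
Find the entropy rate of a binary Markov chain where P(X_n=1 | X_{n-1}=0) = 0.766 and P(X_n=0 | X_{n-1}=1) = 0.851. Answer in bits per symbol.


Stationary distribution: pi_0 = p10/(p01+p10) = 0.5263, pi_1 = 0.4737. Entropy rate H' = pi_0*H(p01) + pi_1*H(p10) = 0.5263*0.7849 + 0.4737*0.6073 = 0.7008

0.7008 bits/symbol


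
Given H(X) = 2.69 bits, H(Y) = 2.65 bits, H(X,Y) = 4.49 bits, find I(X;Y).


I(X;Y) = H(X) + H(Y) - H(X,Y) = 2.69 + 2.65 - 4.49 = 0.85

0.85 bits


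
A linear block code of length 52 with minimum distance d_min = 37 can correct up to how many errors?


Correction capability = floor((d-1)/2) = floor((37-1)/2) = 18

18 errors


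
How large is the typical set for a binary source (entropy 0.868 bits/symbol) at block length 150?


log2|A_typical| = nH = 150 * 0.868 = 130.2, so |A_typical| ~ 2^130.2 = 1.564e+39

1.564e+39


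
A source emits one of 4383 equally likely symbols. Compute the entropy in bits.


H = log2(n) = log2(4383) = 12.0977

12.0977 bits


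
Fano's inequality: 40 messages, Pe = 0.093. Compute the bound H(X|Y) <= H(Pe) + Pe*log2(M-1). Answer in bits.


H(Pe) = -Pe*log2(Pe) - (1-Pe)*log2(1-Pe) = -0.093*log2(0.093) - 0.907*log2(0.907) = 0.318676 + 0.127729 = 0.4464. Pe*log2(M-1) = 0.093*log2(39) = 0.491542. Bound = H(Pe) + Pe*log2(M-1) = 0.318676 + 0.127729 + 0.491542 = 0.9379

0.9379 bits


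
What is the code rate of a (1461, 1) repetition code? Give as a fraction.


Rate = k/n = 1/1461

1/1461


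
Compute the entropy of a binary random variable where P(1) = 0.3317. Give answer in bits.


H = -p*log2(p) - (1-p)*log2(1-p). -0.3317*log2(0.3317) = 0.528083; -0.6683*log2(0.6683) = 0.388571. H = 0.528083 + 0.388571 = 0.9167

0.9167 bits


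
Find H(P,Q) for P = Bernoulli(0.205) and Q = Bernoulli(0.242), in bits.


H(P,Q) = -p*log2(q) - (1-p)*log2(1-q). -0.205*log2(0.242) = 0.419619; -0.795*log2(0.758) = 0.317786. H(P,Q) = 0.419619 + 0.317786 = 0.7374

0.7374 bits


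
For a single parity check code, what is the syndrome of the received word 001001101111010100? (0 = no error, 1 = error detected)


Syndrome = XOR of all bits = 0 XOR 0 XOR 1 XOR 0 XOR 0 XOR 1 XOR 1 XOR 0 XOR 1 XOR 1 XOR 1 XOR 1 XOR 0 XOR 1 XOR 0 XOR 1 XOR 0 XOR 0 = 1

1


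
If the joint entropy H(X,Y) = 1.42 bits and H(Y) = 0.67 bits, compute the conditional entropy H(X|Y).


H(X|Y) = H(X,Y) - H(Y) = 1.42 - 0.67 = 0.75

0.75 bits


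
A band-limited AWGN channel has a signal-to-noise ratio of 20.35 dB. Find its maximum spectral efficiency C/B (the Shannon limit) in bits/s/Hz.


SNR_linear = 10^(20.35/10) = 108.3927; C/B = log2(1 + SNR_linear) = log2(1 + 108.3927) = 6.7734

6.7734 bits/s/Hz


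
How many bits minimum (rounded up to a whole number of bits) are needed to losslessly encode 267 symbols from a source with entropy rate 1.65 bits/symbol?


Minimum bits >= n * H = 267 * 1.65 = 440.55, rounded up to a whole number of bits = 441

441 bits


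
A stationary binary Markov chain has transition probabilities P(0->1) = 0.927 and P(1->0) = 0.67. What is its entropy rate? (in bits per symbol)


Stationary distribution: pi_0 = p10/(p01+p10) = 0.4195, pi_1 = 0.5805. Entropy rate H' = pi_0*H(p01) + pi_1*H(p10) = 0.4195*0.377 + 0.5805*0.9149 = 0.6893

0.6893 bits/symbol


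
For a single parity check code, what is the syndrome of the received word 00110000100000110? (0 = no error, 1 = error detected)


Syndrome = XOR of all bits = 0 XOR 0 XOR 1 XOR 1 XOR 0 XOR 0 XOR 0 XOR 0 XOR 1 XOR 0 XOR 0 XOR 0 XOR 0 XOR 0 XOR 1 XOR 1 XOR 0 = 1

1


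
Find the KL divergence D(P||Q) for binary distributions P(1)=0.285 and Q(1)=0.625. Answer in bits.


KL = p*log2(p/q) + (1-p)*log2((1-p)/(1-q)) = 0.285*log2(0.285/0.625) + 0.715*log2(0.715/0.375) = 0.3428

0.3428 bits


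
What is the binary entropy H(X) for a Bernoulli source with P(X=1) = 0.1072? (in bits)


H = -p*log2(p) - (1-p)*log2(1-p). -0.1072*log2(0.1072) = 0.345358; -0.8928*log2(0.8928) = 0.146054. H = 0.345358 + 0.146054 = 0.4914

0.4914 bits


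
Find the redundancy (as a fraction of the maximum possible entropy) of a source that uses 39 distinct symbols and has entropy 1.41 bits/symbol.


H_max = log2(K) = log2(39) = 5.2854 bits/symbol. Redundancy = 1 - H/H_max = 1 - 1.41/5.2854 = 1 - 0.2668 = 0.7332

0.7332


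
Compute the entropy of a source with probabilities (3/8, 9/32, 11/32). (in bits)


H = -sum(p_i * log2(p_i)). Terms: -(3/8)*log2(3/8) = 0.530639; -(9/32)*log2(9/32) = 0.514709; -(11/32)*log2(11/32) = 0.529570. H = 0.530639 + 0.514709 + 0.529570 = 1.5749

1.5749 bits


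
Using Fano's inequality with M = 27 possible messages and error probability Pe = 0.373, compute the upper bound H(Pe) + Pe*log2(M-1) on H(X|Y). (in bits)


H(Pe) = -Pe*log2(Pe) - (1-Pe)*log2(1-Pe) = -0.373*log2(0.373) - 0.627*log2(0.627) = 0.530687 + 0.422261 = 0.9529. Pe*log2(M-1) = 0.373*log2(26) = 1.753264. Bound = H(Pe) + Pe*log2(M-1) = 0.530687 + 0.422261 + 1.753264 = 2.7062

2.7062 bits


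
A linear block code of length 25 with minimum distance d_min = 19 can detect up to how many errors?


Detection capability = d_min - 1 = 19 - 1 = 18

18 errors


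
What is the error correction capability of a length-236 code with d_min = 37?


Correction capability = floor((d-1)/2) = floor((37-1)/2) = 18

18 errors


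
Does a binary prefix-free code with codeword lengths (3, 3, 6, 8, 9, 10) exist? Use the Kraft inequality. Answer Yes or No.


Kraft sum = sum(2^(-l_i)) = 0.2725, need <= 1. Result: satisfied (a binary prefix-free code with these lengths exists)

Yes


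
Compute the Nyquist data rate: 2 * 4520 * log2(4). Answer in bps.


Rate = 2 * B * log2(M) = 2 * 4520 * 2.0 = 18080.0

18080.0 bps


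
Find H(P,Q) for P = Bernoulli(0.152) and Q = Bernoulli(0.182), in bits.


H(P,Q) = -p*log2(q) - (1-p)*log2(1-q). -0.152*log2(0.182) = 0.373614; -0.848*log2(0.818) = 0.245774. H(P,Q) = 0.373614 + 0.245774 = 0.6194

0.6194 bits


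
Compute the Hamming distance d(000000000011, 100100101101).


Count differing positions: ^ . . ^ . . ^ . ^ ^ ^ . = 6 differences

6


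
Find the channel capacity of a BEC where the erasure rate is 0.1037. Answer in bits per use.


C = 1 - epsilon = 1 - 0.1037 = 0.8963

0.8963 bits


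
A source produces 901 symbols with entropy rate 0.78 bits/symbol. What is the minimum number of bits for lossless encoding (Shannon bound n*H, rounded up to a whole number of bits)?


Minimum bits >= n * H = 901 * 0.78 = 702.78, rounded up to a whole number of bits = 703

703 bits


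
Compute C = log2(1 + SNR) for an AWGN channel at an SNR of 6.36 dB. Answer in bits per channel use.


SNR_linear = 10^(6.36/10) = 4.3251; C = log2(1 + SNR_linear) = log2(1 + 4.3251) = 2.4128

2.4128 bits/channel use


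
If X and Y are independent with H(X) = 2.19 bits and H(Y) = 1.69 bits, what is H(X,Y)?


For independent variables, H(X,Y) = H(X) + H(Y) = 2.19 + 1.69 = 3.88

3.88 bits


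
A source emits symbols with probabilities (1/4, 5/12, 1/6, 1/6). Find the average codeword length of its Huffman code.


Huffman construction (repeatedly merge the two least-probable nodes; each merge adds 1 bit to every symbol beneath it): 1/6 + 1/6 = 1/3; 1/4 + 1/3 = 7/12; 5/12 + 7/12 = 1. Resulting codeword lengths (in the order the probabilities were given): (2, 1, 3, 3). L_avg = sum(p_i * l_i) = 1/4*2 + 5/12*1 + 1/6*3 + 1/6*3 = 23/12 = 1.9167

1.9167 bits


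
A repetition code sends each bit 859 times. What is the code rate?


Rate = k/n = 1/859

1/859


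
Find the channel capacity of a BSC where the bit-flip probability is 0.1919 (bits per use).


H(p) = -p*log2(p) - (1-p)*log2(1-p) = -0.1919*log2(0.1919) - 0.8081*log2(0.8081) = 0.457024 + 0.248405 = 0.7054. C = 1 - H(p) = 1 - 0.7054 = 0.2946

0.2946 bits


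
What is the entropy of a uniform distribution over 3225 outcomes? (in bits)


H = log2(n) = log2(3225) = 11.6551

11.6551 bits


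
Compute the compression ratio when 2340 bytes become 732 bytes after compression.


Ratio = original / compressed = 2340 / 732 = 3.1967

3.1967


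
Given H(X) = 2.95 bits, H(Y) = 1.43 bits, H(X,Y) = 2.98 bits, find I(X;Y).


I(X;Y) = H(X) + H(Y) - H(X,Y) = 2.95 + 1.43 - 2.98 = 1.4

1.4 bits
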